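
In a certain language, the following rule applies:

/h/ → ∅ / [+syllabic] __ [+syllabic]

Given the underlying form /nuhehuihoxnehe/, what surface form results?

/h/ occurs between vowels /u/ and /e/, so it deletes.
/h/ occurs between vowels /e/ and /u/, so it deletes.
/h/ occurs between vowels /i/ and /o/, so it deletes.
/h/ occurs between vowels /e/ and /e/, so it deletes.
Surface form: [nueuioxnee].

nueuioxnee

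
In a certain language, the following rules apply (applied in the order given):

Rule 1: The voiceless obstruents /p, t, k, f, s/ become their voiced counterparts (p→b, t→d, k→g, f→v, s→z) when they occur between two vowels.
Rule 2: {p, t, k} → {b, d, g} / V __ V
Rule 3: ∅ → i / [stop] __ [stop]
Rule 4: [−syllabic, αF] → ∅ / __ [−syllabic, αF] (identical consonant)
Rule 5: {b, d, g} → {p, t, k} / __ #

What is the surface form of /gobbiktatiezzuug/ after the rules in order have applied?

gobibikitadiezuuk

Rule 1 (intervocalic voicing): /t/ is a voiceless obstruent between vowels /a/ and /i/, so it voices to [d]. /gobbiktatiezzuug/ → gobbiktadiezzuug.
Rule 2 (intervocalic voicing): no segment meets the environment; /gobbiktadiezzuug/ is unchanged.
Rule 3 (stop-cluster i-epenthesis): /b/ and /b/ form a stop–stop cluster, so [i] is inserted between them. /k/ and /t/ form a stop–stop cluster, so [i] is inserted between them. /gobbiktadiezzuug/ → gobibikitadiezzuug.
Rule 4 (degemination): /zz/ is a geminate; the first /z/ deletes. /gobibikitadiezzuug/ → gobibikitadiezuug.
Rule 5 (final devoicing): /g/ is a voiced stop in word-final position, so it devoices to [k]. /gobibikitadiezuug/ → gobibikitadiezuuk.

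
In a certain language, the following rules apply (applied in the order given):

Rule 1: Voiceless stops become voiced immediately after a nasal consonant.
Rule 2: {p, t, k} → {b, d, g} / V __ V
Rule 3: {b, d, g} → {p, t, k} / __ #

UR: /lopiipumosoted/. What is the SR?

Rule 1 (post-nasal voicing): no segment meets the environment; /lopiipumosoted/ is unchanged.
Rule 2 (intervocalic voicing): /p/ is a voiceless stop between vowels /o/ and /i/, so it voices to [b]. /p/ is a voiceless stop between vowels /i/ and /u/, so it voices to [b]. /t/ is a voiceless stop between vowels /o/ and /e/, so it voices to [d]. /lopiipumosoted/ → lobiibumosoded.
Rule 3 (final devoicing): /d/ is a voiced stop in word-final position, so it devoices to [t]. /lobiibumosoded/ → lobiibumosodet.

lobiibumosodet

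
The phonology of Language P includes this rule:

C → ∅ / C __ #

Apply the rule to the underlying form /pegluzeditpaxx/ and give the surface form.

/x/ is the second consonant of a word-final cluster /xx/, so it deletes.
The other instances of /p/, /g/, /l/, /z/, /d/, /t/, /x/ do not occur in the required environment and remain unchanged.
Surface form: [pegluzeditpax].

pegluzeditpax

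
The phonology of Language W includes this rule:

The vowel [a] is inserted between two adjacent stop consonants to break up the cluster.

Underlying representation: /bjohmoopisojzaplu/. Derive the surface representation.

bjohmoopisojzaplu

No segment of /bjohmoopisojzaplu/ meets the structural description of the rule, so the form surfaces unchanged.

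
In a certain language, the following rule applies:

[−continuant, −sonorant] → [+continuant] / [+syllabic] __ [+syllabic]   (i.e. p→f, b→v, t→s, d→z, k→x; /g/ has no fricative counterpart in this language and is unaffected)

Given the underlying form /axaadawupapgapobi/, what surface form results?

/d/ is a stop between vowels /a/ and /a/, so it spirantizes to the fricative [z].
/p/ is a stop between vowels /u/ and /a/, so it spirantizes to the fricative [f].
/p/ is a stop between vowels /a/ and /o/, so it spirantizes to the fricative [f].
/b/ is a stop between vowels /o/ and /i/, so it spirantizes to the fricative [v].
The other instance of /p/ does not occur in the required environment and remains unchanged.
Surface form: [axaazawufapgafovi].

axaazawufapgafovi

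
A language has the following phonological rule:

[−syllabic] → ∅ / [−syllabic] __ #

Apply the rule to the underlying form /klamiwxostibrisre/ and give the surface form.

klamiwxostibrisre

No segment of /klamiwxostibrisre/ meets the structural description of the rule, so the form surfaces unchanged.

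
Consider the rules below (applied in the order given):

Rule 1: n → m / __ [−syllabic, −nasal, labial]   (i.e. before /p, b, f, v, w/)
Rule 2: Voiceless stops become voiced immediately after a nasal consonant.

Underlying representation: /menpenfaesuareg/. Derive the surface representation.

Rule 1 (nasal place assimilation): /n/ precedes the labial consonant /p/, so it assimilates in place to [m]. /n/ precedes the labial consonant /f/, so it assimilates in place to [m]. /menpenfaesuareg/ → mempemfaesuareg.
Rule 2 (post-nasal voicing): /p/ is a voiceless stop immediately after the nasal /m/, so it voices to [b]. /mempemfaesuareg/ → membemfaesuareg.

membemfaesuareg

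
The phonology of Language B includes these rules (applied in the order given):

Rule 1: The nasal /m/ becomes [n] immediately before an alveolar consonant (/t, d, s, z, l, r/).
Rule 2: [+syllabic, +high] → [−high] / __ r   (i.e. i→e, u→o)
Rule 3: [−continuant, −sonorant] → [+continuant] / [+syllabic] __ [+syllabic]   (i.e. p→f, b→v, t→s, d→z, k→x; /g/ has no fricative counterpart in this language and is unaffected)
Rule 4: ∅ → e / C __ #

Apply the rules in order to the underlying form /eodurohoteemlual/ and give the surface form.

Rule 1 (nasal place assimilation): /m/ precedes the alveolar consonant /l/, so it assimilates in place to [n]. /eodurohoteemlual/ → eodurohoteenlual.
Rule 2 (pre-rhotic lowering): /u/ is a high vowel immediately before /r/, so it lowers to [o]. /eodurohoteenlual/ → eodorohoteenlual.
Rule 3 (intervocalic spirantization): /d/ is a stop between vowels /o/ and /o/, so it spirantizes to the fricative [z]. /t/ is a stop between vowels /o/ and /e/, so it spirantizes to the fricative [s]. /eodorohoteenlual/ → eozorohoseenlual.
Rule 4 (final e-epenthesis): the form ends in the consonant /l/, so [e] is inserted word-finally. /eozorohoseenlual/ → eozorohoseenluale.

eozorohoseenluale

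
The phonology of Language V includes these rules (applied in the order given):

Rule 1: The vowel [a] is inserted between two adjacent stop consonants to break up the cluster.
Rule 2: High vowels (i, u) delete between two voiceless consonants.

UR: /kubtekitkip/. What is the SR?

kubatektakp

Rule 1 (stop-cluster a-epenthesis): /b/ and /t/ form a stop–stop cluster, so [a] is inserted between them. /t/ and /k/ form a stop–stop cluster, so [a] is inserted between them. /kubtekitkip/ → kubatekitakip.
Rule 2 (high vowel syncope): /i/ is a high vowel flanked by voiceless consonants /k/ and /t/, so it deletes. /i/ is a high vowel flanked by voiceless consonants /k/ and /p/, so it deletes. /kubatekitakip/ → kubatektakp.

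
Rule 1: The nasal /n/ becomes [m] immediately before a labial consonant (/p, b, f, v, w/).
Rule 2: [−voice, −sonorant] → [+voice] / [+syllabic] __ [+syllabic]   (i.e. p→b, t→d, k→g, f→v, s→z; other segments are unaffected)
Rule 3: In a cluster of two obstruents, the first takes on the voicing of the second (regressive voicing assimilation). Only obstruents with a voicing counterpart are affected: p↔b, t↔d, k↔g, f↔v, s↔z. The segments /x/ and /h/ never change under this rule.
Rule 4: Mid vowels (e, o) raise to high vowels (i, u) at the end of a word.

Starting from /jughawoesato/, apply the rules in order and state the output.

jukhawoezadu

Rule 1 (nasal place assimilation): no segment meets the environment; /jughawoesato/ is unchanged.
Rule 2 (intervocalic voicing): /s/ is a voiceless obstruent between vowels /e/ and /a/, so it voices to [z]. /t/ is a voiceless obstruent between vowels /a/ and /o/, so it voices to [d]. /jughawoesato/ → jughawoezado.
Rule 3 (regressive voicing assimilation): /g/ precedes the voiceless obstruent /h/, so it devoices to [k] by assimilation. /jughawoezado/ → jukhawoezado.
Rule 4 (final vowel raising): /o/ is a mid vowel in word-final position, so it raises to [u]. /jukhawoezado/ → jukhawoezadu.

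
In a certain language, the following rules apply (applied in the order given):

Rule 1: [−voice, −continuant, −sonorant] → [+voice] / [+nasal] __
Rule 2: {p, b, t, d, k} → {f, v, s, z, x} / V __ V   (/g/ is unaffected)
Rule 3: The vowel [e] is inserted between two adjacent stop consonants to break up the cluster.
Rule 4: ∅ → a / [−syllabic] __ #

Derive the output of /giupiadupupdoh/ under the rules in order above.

giufiazufupedoha

Rule 1 (post-nasal voicing): no segment meets the environment; /giupiadupupdoh/ is unchanged.
Rule 2 (intervocalic spirantization): /p/ is a stop between vowels /u/ and /i/, so it spirantizes to the fricative [f]. /d/ is a stop between vowels /a/ and /u/, so it spirantizes to the fricative [z]. /p/ is a stop between vowels /u/ and /u/, so it spirantizes to the fricative [f]. /giupiadupupdoh/ → giufiazufupdoh.
Rule 3 (stop-cluster e-epenthesis): /p/ and /d/ form a stop–stop cluster, so [e] is inserted between them. /giufiazufupdoh/ → giufiazufupedoh.
Rule 4 (final a-epenthesis): the form ends in the consonant /h/, so [a] is inserted word-finally. /giufiazufupedoh/ → giufiazufupedoha.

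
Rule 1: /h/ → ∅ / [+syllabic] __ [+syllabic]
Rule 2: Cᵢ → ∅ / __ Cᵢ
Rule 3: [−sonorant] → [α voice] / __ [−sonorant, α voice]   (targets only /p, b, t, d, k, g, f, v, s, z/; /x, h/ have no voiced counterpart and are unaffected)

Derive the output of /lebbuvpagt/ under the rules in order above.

lebufpakt

Rule 1 (intervocalic h-deletion): no segment meets the environment; /lebbuvpagt/ is unchanged.
Rule 2 (degemination): /bb/ is a geminate; the first /b/ deletes. /lebbuvpagt/ → lebuvpagt.
Rule 3 (regressive voicing assimilation): /v/ precedes the voiceless obstruent /p/, so it devoices to [f] by assimilation. /g/ precedes the voiceless obstruent /t/, so it devoices to [k] by assimilation. /lebuvpagt/ → lebufpakt.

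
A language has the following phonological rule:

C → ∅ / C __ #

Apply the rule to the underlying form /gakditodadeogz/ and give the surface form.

/z/ is the second consonant of a word-final cluster /gz/, so it deletes.
The other instances of /g/, /k/, /d/, /t/ do not occur in the required environment and remain unchanged.
Surface form: [gakditodadeog].

gakditodadeog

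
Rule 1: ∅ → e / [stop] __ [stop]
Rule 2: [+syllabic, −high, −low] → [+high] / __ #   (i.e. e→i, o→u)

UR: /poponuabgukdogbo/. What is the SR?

poponuabegukedogebu

Rule 1 (stop-cluster e-epenthesis): /b/ and /g/ form a stop–stop cluster, so [e] is inserted between them. /k/ and /d/ form a stop–stop cluster, so [e] is inserted between them. /g/ and /b/ form a stop–stop cluster, so [e] is inserted between them. /poponuabgukdogbo/ → poponuabegukedogebo.
Rule 2 (final vowel raising): /o/ is a mid vowel in word-final position, so it raises to [u]. /poponuabegukedogebo/ → poponuabegukedogebu.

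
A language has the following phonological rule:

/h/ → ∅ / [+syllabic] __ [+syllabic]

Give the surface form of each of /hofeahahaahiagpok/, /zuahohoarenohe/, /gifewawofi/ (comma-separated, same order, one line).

hofeaaaaiagpok, zuaooarenoe, gifewawofi

/hofeahahaahiagpok/: /h/ occurs between vowels /a/ and /a/, so it deletes. /h/ occurs between vowels /a/ and /a/, so it deletes. /h/ occurs between vowels /a/ and /i/, so it deletes. → [hofeaaaaiagpok].
/zuahohoarenohe/: /h/ occurs between vowels /a/ and /o/, so it deletes. /h/ occurs between vowels /o/ and /o/, so it deletes. /h/ occurs between vowels /o/ and /e/, so it deletes. → [zuaooarenoe].
/gifewawofi/: the rule's environment is not met; surfaces unchanged as [gifewawofi].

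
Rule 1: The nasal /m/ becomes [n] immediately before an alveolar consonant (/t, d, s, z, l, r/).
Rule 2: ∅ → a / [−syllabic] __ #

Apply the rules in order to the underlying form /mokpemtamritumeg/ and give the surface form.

mokpentanritumega

Rule 1 (nasal place assimilation): /m/ precedes the alveolar consonant /t/, so it assimilates in place to [n]. /m/ precedes the alveolar consonant /r/, so it assimilates in place to [n]. /mokpemtamritumeg/ → mokpentanritumeg.
Rule 2 (final a-epenthesis): the form ends in the consonant /g/, so [a] is inserted word-finally. /mokpentanritumeg/ → mokpentanritumega.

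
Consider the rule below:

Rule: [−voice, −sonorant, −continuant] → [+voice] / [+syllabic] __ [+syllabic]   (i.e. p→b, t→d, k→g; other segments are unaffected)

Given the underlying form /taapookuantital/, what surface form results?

taabooguantidal

/p/ is a voiceless stop between vowels /a/ and /o/, so it voices to [b].
/k/ is a voiceless stop between vowels /o/ and /u/, so it voices to [g].
/t/ is a voiceless stop between vowels /i/ and /a/, so it voices to [d].
Surface form: [taabooguantidal].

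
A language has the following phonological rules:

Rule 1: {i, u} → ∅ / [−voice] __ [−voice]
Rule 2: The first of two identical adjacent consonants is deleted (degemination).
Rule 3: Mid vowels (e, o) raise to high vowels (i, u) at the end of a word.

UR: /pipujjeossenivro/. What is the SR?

Rule 1 (high vowel syncope): /i/ is a high vowel flanked by voiceless consonants /p/ and /p/, so it deletes. /pipujjeossenivro/ → ppujjeossenivro.
Rule 2 (degemination): /pp/ is a geminate; the first /p/ deletes. /jj/ is a geminate; the first /j/ deletes. /ss/ is a geminate; the first /s/ deletes. /ppujjeossenivro/ → pujeosenivro.
Rule 3 (final vowel raising): /o/ is a mid vowel in word-final position, so it raises to [u]. /pujeosenivro/ → pujeosenivru.

pujeosenivru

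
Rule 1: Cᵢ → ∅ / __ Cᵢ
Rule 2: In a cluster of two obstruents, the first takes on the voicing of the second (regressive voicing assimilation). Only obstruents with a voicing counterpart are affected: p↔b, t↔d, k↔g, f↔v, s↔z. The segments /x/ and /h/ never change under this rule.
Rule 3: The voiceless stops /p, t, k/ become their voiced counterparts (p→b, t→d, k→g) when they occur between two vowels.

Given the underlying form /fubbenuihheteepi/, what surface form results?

Rule 1 (degemination): /bb/ is a geminate; the first /b/ deletes. /hh/ is a geminate; the first /h/ deletes. /fubbenuihheteepi/ → fubenuiheteepi.
Rule 2 (regressive voicing assimilation): no segment meets the environment; /fubenuiheteepi/ is unchanged.
Rule 3 (intervocalic voicing): /t/ is a voiceless stop between vowels /e/ and /e/, so it voices to [d]. /p/ is a voiceless stop between vowels /e/ and /i/, so it voices to [b]. /fubenuiheteepi/ → fubenuihedeebi.

fubenuihedeebi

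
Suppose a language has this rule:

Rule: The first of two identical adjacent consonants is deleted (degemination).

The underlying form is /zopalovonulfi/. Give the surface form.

No segment of /zopalovonulfi/ meets the structural description of the rule, so the form surfaces unchanged.

zopalovonulfi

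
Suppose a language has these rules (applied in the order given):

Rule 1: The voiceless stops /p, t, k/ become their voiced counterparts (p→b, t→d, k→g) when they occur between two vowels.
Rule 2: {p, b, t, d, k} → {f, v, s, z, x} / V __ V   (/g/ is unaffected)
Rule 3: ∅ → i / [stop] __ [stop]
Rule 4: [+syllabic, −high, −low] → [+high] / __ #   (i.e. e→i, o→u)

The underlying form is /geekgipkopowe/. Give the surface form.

Rule 1 (intervocalic voicing): /p/ is a voiceless stop between vowels /o/ and /o/, so it voices to [b]. /geekgipkopowe/ → geekgipkobowe.
Rule 2 (intervocalic spirantization): /b/ is a stop between vowels /o/ and /o/, so it spirantizes to the fricative [v]. /geekgipkobowe/ → geekgipkovowe.
Rule 3 (stop-cluster i-epenthesis): /k/ and /g/ form a stop–stop cluster, so [i] is inserted between them. /p/ and /k/ form a stop–stop cluster, so [i] is inserted between them. /geekgipkovowe/ → geekigipikovowe.
Rule 4 (final vowel raising): /e/ is a mid vowel in word-final position, so it raises to [i]. /geekigipikovowe/ → geekigipikovowi.

geekigipikovowi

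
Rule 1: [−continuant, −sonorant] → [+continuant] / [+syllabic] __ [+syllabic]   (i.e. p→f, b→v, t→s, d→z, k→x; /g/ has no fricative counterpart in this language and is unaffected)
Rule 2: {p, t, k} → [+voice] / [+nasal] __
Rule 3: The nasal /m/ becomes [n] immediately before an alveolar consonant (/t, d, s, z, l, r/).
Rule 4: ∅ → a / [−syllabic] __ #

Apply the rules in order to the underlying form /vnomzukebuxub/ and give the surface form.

Rule 1 (intervocalic spirantization): /k/ is a stop between vowels /u/ and /e/, so it spirantizes to the fricative [x]. /b/ is a stop between vowels /e/ and /u/, so it spirantizes to the fricative [v]. /vnomzukebuxub/ → vnomzuxevuxub.
Rule 2 (post-nasal voicing): no segment meets the environment; /vnomzuxevuxub/ is unchanged.
Rule 3 (nasal place assimilation): /m/ precedes the alveolar consonant /z/, so it assimilates in place to [n]. /vnomzuxevuxub/ → vnonzuxevuxub.
Rule 4 (final a-epenthesis): the form ends in the consonant /b/, so [a] is inserted word-finally. /vnonzuxevuxub/ → vnonzuxevuxuba.

vnonzuxevuxuba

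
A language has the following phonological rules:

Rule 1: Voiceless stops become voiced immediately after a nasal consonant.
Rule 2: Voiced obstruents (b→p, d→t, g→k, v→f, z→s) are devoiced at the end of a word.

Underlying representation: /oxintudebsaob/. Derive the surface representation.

oxindudebsaop

Rule 1 (post-nasal voicing): /t/ is a voiceless stop immediately after the nasal /n/, so it voices to [d]. /oxintudebsaob/ → oxindudebsaob.
Rule 2 (final devoicing): /b/ is a voiced obstruent in word-final position, so it devoices to [p]. /oxindudebsaob/ → oxindudebsaop.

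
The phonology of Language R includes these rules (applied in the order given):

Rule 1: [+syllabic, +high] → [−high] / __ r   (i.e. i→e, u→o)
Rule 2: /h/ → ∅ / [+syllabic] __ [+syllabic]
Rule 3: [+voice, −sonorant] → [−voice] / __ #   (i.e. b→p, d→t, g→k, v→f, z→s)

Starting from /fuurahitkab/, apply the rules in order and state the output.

Rule 1 (pre-rhotic lowering): /u/ is a high vowel immediately before /r/, so it lowers to [o]. /fuurahitkab/ → fuorahitkab.
Rule 2 (intervocalic h-deletion): /h/ occurs between vowels /a/ and /i/, so it deletes. /fuorahitkab/ → fuoraitkab.
Rule 3 (final devoicing): /b/ is a voiced obstruent in word-final position, so it devoices to [p]. /fuoraitkab/ → fuoraitkap.

fuoraitkap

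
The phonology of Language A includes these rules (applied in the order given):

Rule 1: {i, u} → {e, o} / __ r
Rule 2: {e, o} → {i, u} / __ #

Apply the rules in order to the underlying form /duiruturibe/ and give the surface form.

Rule 1 (pre-rhotic lowering): /i/ is a high vowel immediately before /r/, so it lowers to [e]. /u/ is a high vowel immediately before /r/, so it lowers to [o]. /duiruturibe/ → duerutoribe.
Rule 2 (final vowel raising): /e/ is a mid vowel in word-final position, so it raises to [i]. /duerutoribe/ → duerutoribi.

duerutoribi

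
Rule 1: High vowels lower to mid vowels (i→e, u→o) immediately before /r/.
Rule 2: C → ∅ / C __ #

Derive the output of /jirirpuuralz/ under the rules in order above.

jererpuoral

Rule 1 (pre-rhotic lowering): /i/ is a high vowel immediately before /r/, so it lowers to [e]. /i/ is a high vowel immediately before /r/, so it lowers to [e]. /u/ is a high vowel immediately before /r/, so it lowers to [o]. /jirirpuuralz/ → jererpuoralz.
Rule 2 (final cluster simplification): /z/ is the second consonant of a word-final cluster /lz/, so it deletes. /jererpuoralz/ → jererpuoral.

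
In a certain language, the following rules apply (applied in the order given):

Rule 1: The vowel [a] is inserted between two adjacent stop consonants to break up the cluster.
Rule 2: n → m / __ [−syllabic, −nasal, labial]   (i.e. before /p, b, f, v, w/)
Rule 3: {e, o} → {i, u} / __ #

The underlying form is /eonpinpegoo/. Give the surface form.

eompimpegou

Rule 1 (stop-cluster a-epenthesis): no segment meets the environment; /eonpinpegoo/ is unchanged.
Rule 2 (nasal place assimilation): /n/ precedes the labial consonant /p/, so it assimilates in place to [m]. /n/ precedes the labial consonant /p/, so it assimilates in place to [m]. /eonpinpegoo/ → eompimpegoo.
Rule 3 (final vowel raising): /o/ is a mid vowel in word-final position, so it raises to [u]. /eompimpegoo/ → eompimpegou.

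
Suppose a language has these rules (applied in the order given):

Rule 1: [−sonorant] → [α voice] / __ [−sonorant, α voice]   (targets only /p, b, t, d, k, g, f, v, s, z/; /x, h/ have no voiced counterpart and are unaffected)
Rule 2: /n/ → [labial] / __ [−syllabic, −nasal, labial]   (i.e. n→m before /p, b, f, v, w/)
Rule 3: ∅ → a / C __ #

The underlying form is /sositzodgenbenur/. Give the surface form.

Rule 1 (regressive voicing assimilation): /t/ precedes the voiced obstruent /z/, so it voices to [d] by assimilation. /sositzodgenbenur/ → sosidzodgenbenur.
Rule 2 (nasal place assimilation): /n/ precedes the labial consonant /b/, so it assimilates in place to [m]. /sosidzodgenbenur/ → sosidzodgembenur.
Rule 3 (final a-epenthesis): the form ends in the consonant /r/, so [a] is inserted word-finally. /sosidzodgembenur/ → sosidzodgembenura.

sosidzodgembenura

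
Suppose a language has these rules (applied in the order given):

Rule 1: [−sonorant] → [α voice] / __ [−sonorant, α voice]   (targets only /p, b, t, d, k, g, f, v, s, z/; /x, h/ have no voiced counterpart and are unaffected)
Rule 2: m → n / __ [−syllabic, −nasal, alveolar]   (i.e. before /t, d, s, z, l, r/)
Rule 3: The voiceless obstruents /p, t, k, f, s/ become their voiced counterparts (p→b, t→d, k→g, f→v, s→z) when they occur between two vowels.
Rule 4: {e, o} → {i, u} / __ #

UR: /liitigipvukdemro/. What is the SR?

Rule 1 (regressive voicing assimilation): /p/ precedes the voiced obstruent /v/, so it voices to [b] by assimilation. /k/ precedes the voiced obstruent /d/, so it voices to [g] by assimilation. /liitigipvukdemro/ → liitigibvugdemro.
Rule 2 (nasal place assimilation): /m/ precedes the alveolar consonant /r/, so it assimilates in place to [n]. /liitigibvugdemro/ → liitigibvugdenro.
Rule 3 (intervocalic voicing): /t/ is a voiceless obstruent between vowels /i/ and /i/, so it voices to [d]. /liitigibvugdenro/ → liidigibvugdenro.
Rule 4 (final vowel raising): /o/ is a mid vowel in word-final position, so it raises to [u]. /liidigibvugdenro/ → liidigibvugdenru.

liidigibvugdenru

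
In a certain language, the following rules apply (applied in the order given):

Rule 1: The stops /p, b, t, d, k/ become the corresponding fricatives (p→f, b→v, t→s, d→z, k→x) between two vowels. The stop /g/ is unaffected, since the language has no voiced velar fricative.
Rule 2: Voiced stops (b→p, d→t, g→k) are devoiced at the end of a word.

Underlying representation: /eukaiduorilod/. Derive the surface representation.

Rule 1 (intervocalic spirantization): /k/ is a stop between vowels /u/ and /a/, so it spirantizes to the fricative [x]. /d/ is a stop between vowels /i/ and /u/, so it spirantizes to the fricative [z]. /eukaiduorilod/ → euxaizuorilod.
Rule 2 (final devoicing): /d/ is a voiced stop in word-final position, so it devoices to [t]. /euxaizuorilod/ → euxaizuorilot.

euxaizuorilot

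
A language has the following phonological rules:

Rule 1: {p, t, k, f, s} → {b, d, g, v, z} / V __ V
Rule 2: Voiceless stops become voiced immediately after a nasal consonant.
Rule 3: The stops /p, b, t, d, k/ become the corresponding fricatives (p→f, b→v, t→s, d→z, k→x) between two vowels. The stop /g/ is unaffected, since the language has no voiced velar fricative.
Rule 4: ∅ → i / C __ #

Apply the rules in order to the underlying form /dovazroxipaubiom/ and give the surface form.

Rule 1 (intervocalic voicing): /p/ is a voiceless obstruent between vowels /i/ and /a/, so it voices to [b]. /dovazroxipaubiom/ → dovazroxibaubiom.
Rule 2 (post-nasal voicing): no segment meets the environment; /dovazroxibaubiom/ is unchanged.
Rule 3 (intervocalic spirantization): /b/ is a stop between vowels /i/ and /a/, so it spirantizes to the fricative [v]. /b/ is a stop between vowels /u/ and /i/, so it spirantizes to the fricative [v]. /dovazroxibaubiom/ → dovazroxivauviom.
Rule 4 (final i-epenthesis): the form ends in the consonant /m/, so [i] is inserted word-finally. /dovazroxivauviom/ → dovazroxivauviomi.

dovazroxivauviomi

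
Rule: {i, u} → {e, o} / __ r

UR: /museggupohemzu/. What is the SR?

museggupohemzu

No segment of /museggupohemzu/ meets the structural description of the rule, so the form surfaces unchanged.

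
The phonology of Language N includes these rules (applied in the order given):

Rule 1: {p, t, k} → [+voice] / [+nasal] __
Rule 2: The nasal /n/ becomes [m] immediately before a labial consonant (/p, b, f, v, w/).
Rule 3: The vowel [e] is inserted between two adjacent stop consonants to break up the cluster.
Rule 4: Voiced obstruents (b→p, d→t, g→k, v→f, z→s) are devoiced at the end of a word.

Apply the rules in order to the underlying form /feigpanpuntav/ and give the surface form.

Rule 1 (post-nasal voicing): /p/ is a voiceless stop immediately after the nasal /n/, so it voices to [b]. /t/ is a voiceless stop immediately after the nasal /n/, so it voices to [d]. /feigpanpuntav/ → feigpanbundav.
Rule 2 (nasal place assimilation): /n/ precedes the labial consonant /b/, so it assimilates in place to [m]. /feigpanbundav/ → feigpambundav.
Rule 3 (stop-cluster e-epenthesis): /g/ and /p/ form a stop–stop cluster, so [e] is inserted between them. /feigpambundav/ → feigepambundav.
Rule 4 (final devoicing): /v/ is a voiced obstruent in word-final position, so it devoices to [f]. /feigepambundav/ → feigepambundaf.

feigepambundaf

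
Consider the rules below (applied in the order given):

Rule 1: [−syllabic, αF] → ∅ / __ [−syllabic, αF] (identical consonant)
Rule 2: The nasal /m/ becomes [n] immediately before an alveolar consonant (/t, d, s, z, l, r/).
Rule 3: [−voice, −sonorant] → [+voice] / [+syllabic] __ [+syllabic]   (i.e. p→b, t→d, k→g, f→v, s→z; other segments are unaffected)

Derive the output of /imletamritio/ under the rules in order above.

inledanridio

Rule 1 (degemination): no segment meets the environment; /imletamritio/ is unchanged.
Rule 2 (nasal place assimilation): /m/ precedes the alveolar consonant /l/, so it assimilates in place to [n]. /m/ precedes the alveolar consonant /r/, so it assimilates in place to [n]. /imletamritio/ → inletanritio.
Rule 3 (intervocalic voicing): /t/ is a voiceless obstruent between vowels /e/ and /a/, so it voices to [d]. /t/ is a voiceless obstruent between vowels /i/ and /i/, so it voices to [d]. /inletanritio/ → inledanridio.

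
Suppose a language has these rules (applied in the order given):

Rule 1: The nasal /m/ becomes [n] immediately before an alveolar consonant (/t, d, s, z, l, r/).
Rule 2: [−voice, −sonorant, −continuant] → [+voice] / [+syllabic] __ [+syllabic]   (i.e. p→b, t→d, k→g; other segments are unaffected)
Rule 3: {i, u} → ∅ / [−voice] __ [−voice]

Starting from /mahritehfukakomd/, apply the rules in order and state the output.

mahridehfugagond

Rule 1 (nasal place assimilation): /m/ precedes the alveolar consonant /d/, so it assimilates in place to [n]. /mahritehfukakomd/ → mahritehfukakond.
Rule 2 (intervocalic voicing): /t/ is a voiceless stop between vowels /i/ and /e/, so it voices to [d]. /k/ is a voiceless stop between vowels /u/ and /a/, so it voices to [g]. /k/ is a voiceless stop between vowels /a/ and /o/, so it voices to [g]. /mahritehfukakond/ → mahridehfugagond.
Rule 3 (high vowel syncope): no segment meets the environment; /mahridehfugagond/ is unchanged.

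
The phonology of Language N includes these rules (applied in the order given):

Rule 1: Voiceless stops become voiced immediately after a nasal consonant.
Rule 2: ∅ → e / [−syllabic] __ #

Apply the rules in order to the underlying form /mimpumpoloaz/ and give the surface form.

mimbumboloaze

Rule 1 (post-nasal voicing): /p/ is a voiceless stop immediately after the nasal /m/, so it voices to [b]. /p/ is a voiceless stop immediately after the nasal /m/, so it voices to [b]. /mimpumpoloaz/ → mimbumboloaz.
Rule 2 (final e-epenthesis): the form ends in the consonant /z/, so [e] is inserted word-finally. /mimbumboloaz/ → mimbumboloaze.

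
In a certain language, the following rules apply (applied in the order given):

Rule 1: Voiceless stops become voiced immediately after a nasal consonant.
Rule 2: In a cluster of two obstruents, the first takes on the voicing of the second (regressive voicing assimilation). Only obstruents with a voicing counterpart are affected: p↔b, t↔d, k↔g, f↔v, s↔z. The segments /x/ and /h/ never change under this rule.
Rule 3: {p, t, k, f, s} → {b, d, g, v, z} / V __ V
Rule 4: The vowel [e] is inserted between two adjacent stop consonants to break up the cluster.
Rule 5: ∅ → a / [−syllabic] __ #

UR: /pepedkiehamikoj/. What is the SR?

pebetekiehamigoja

Rule 1 (post-nasal voicing): no segment meets the environment; /pepedkiehamikoj/ is unchanged.
Rule 2 (regressive voicing assimilation): /d/ precedes the voiceless obstruent /k/, so it devoices to [t] by assimilation. /pepedkiehamikoj/ → pepetkiehamikoj.
Rule 3 (intervocalic voicing): /p/ is a voiceless obstruent between vowels /e/ and /e/, so it voices to [b]. /k/ is a voiceless obstruent between vowels /i/ and /o/, so it voices to [g]. /pepetkiehamikoj/ → pebetkiehamigoj.
Rule 4 (stop-cluster e-epenthesis): /t/ and /k/ form a stop–stop cluster, so [e] is inserted between them. /pebetkiehamigoj/ → pebetekiehamigoj.
Rule 5 (final a-epenthesis): the form ends in the consonant /j/, so [a] is inserted word-finally. /pebetekiehamigoj/ → pebetekiehamigoja.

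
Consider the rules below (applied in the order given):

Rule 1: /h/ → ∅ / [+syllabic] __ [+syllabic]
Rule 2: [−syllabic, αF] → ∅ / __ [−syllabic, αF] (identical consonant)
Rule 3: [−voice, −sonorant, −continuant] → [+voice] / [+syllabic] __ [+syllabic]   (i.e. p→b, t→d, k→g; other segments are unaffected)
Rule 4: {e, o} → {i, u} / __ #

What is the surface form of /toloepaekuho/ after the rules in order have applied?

Rule 1 (intervocalic h-deletion): /h/ occurs between vowels /u/ and /o/, so it deletes. /toloepaekuho/ → toloepaekuo.
Rule 2 (degemination): no segment meets the environment; /toloepaekuo/ is unchanged.
Rule 3 (intervocalic voicing): /p/ is a voiceless stop between vowels /e/ and /a/, so it voices to [b]. /k/ is a voiceless stop between vowels /e/ and /u/, so it voices to [g]. /toloepaekuo/ → toloebaeguo.
Rule 4 (final vowel raising): /o/ is a mid vowel in word-final position, so it raises to [u]. /toloebaeguo/ → toloebaeguu.

toloebaeguu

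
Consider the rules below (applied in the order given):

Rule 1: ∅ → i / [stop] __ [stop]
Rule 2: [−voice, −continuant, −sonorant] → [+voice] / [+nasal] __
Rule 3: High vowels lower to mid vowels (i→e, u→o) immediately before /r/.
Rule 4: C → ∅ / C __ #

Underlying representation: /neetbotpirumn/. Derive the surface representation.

neetibotiperum

Rule 1 (stop-cluster i-epenthesis): /t/ and /b/ form a stop–stop cluster, so [i] is inserted between them. /t/ and /p/ form a stop–stop cluster, so [i] is inserted between them. /neetbotpirumn/ → neetibotipirumn.
Rule 2 (post-nasal voicing): no segment meets the environment; /neetibotipirumn/ is unchanged.
Rule 3 (pre-rhotic lowering): /i/ is a high vowel immediately before /r/, so it lowers to [e]. /neetibotipirumn/ → neetibotiperumn.
Rule 4 (final cluster simplification): /n/ is the second consonant of a word-final cluster /mn/, so it deletes. /neetibotiperumn/ → neetibotiperum.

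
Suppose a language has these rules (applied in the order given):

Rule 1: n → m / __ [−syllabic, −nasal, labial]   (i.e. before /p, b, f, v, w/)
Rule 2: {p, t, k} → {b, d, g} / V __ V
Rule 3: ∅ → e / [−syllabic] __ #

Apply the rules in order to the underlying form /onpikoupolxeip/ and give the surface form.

ompigoubolxeipe

Rule 1 (nasal place assimilation): /n/ precedes the labial consonant /p/, so it assimilates in place to [m]. /onpikoupolxeip/ → ompikoupolxeip.
Rule 2 (intervocalic voicing): /k/ is a voiceless stop between vowels /i/ and /o/, so it voices to [g]. /p/ is a voiceless stop between vowels /u/ and /o/, so it voices to [b]. /ompikoupolxeip/ → ompigoubolxeip.
Rule 3 (final e-epenthesis): the form ends in the consonant /p/, so [e] is inserted word-finally. /ompigoubolxeip/ → ompigoubolxeipe.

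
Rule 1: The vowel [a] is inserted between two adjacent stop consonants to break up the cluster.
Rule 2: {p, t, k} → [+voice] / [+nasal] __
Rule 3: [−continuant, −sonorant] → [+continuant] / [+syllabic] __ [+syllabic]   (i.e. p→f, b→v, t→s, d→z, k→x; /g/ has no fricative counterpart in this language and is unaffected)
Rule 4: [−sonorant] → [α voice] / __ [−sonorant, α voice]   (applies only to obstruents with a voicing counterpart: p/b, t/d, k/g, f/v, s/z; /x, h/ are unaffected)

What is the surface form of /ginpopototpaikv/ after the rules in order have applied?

ginbofososafaigv

Rule 1 (stop-cluster a-epenthesis): /t/ and /p/ form a stop–stop cluster, so [a] is inserted between them. /ginpopototpaikv/ → ginpopototapaikv.
Rule 2 (post-nasal voicing): /p/ is a voiceless stop immediately after the nasal /n/, so it voices to [b]. /ginpopototapaikv/ → ginbopototapaikv.
Rule 3 (intervocalic spirantization): /p/ is a stop between vowels /o/ and /o/, so it spirantizes to the fricative [f]. /t/ is a stop between vowels /o/ and /o/, so it spirantizes to the fricative [s]. /t/ is a stop between vowels /o/ and /a/, so it spirantizes to the fricative [s]. /p/ is a stop between vowels /a/ and /a/, so it spirantizes to the fricative [f]. /ginbopototapaikv/ → ginbofososafaikv.
Rule 4 (regressive voicing assimilation): /k/ precedes the voiced obstruent /v/, so it voices to [g] by assimilation. /ginbofososafaikv/ → ginbofososafaigv.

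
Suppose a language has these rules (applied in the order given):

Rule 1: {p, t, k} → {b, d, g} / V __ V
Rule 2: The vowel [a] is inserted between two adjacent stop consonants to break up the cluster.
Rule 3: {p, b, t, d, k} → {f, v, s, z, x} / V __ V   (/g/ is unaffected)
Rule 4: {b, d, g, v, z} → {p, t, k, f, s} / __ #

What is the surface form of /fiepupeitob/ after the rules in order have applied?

Rule 1 (intervocalic voicing): /p/ is a voiceless stop between vowels /e/ and /u/, so it voices to [b]. /p/ is a voiceless stop between vowels /u/ and /e/, so it voices to [b]. /t/ is a voiceless stop between vowels /i/ and /o/, so it voices to [d]. /fiepupeitob/ → fiebubeidob.
Rule 2 (stop-cluster a-epenthesis): no segment meets the environment; /fiebubeidob/ is unchanged.
Rule 3 (intervocalic spirantization): /b/ is a stop between vowels /e/ and /u/, so it spirantizes to the fricative [v]. /b/ is a stop between vowels /u/ and /e/, so it spirantizes to the fricative [v]. /d/ is a stop between vowels /i/ and /o/, so it spirantizes to the fricative [z]. /fiebubeidob/ → fievuveizob.
Rule 4 (final devoicing): /b/ is a voiced obstruent in word-final position, so it devoices to [p]. /fievuveizob/ → fievuveizop.

fievuveizop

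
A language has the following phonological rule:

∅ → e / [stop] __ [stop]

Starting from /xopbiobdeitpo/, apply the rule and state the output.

xopebiobedeitepo

/p/ and /b/ form a stop–stop cluster, so [e] is inserted between them.
/b/ and /d/ form a stop–stop cluster, so [e] is inserted between them.
/t/ and /p/ form a stop–stop cluster, so [e] is inserted between them.
Surface form: [xopebiobedeitepo].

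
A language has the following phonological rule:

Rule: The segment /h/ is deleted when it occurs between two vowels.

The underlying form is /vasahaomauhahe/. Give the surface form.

/h/ occurs between vowels /a/ and /a/, so it deletes.
/h/ occurs between vowels /u/ and /a/, so it deletes.
/h/ occurs between vowels /a/ and /e/, so it deletes.
Surface form: [vasaaomauae].

vasaaomauae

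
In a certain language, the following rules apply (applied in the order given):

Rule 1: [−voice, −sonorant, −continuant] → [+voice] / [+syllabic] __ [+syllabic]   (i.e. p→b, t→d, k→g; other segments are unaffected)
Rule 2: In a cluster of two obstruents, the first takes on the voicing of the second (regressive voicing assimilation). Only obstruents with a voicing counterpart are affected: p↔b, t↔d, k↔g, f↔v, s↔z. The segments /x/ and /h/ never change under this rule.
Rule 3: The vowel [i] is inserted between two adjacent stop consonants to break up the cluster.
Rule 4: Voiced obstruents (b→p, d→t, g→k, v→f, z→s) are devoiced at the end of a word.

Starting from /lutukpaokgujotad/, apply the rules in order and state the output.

Rule 1 (intervocalic voicing): /t/ is a voiceless stop between vowels /u/ and /u/, so it voices to [d]. /t/ is a voiceless stop between vowels /o/ and /a/, so it voices to [d]. /lutukpaokgujotad/ → ludukpaokgujodad.
Rule 2 (regressive voicing assimilation): /k/ precedes the voiced obstruent /g/, so it voices to [g] by assimilation. /ludukpaokgujodad/ → ludukpaoggujodad.
Rule 3 (stop-cluster i-epenthesis): /k/ and /p/ form a stop–stop cluster, so [i] is inserted between them. /g/ and /g/ form a stop–stop cluster, so [i] is inserted between them. /ludukpaoggujodad/ → ludukipaogigujodad.
Rule 4 (final devoicing): /d/ is a voiced obstruent in word-final position, so it devoices to [t]. /ludukipaogigujodad/ → ludukipaogigujodat.

ludukipaogigujodat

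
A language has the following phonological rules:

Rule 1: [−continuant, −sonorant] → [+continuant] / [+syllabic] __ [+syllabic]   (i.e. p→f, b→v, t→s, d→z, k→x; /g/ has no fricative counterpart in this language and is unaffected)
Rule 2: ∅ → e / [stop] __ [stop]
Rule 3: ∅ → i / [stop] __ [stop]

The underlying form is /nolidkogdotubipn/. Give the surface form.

nolidekogedosuvipn

Rule 1 (intervocalic spirantization): /t/ is a stop between vowels /o/ and /u/, so it spirantizes to the fricative [s]. /b/ is a stop between vowels /u/ and /i/, so it spirantizes to the fricative [v]. /nolidkogdotubipn/ → nolidkogdosuvipn.
Rule 2 (stop-cluster e-epenthesis): /d/ and /k/ form a stop–stop cluster, so [e] is inserted between them. /g/ and /d/ form a stop–stop cluster, so [e] is inserted between them. /nolidkogdosuvipn/ → nolidekogedosuvipn.
Rule 3 (stop-cluster i-epenthesis): no segment meets the environment; /nolidekogedosuvipn/ is unchanged.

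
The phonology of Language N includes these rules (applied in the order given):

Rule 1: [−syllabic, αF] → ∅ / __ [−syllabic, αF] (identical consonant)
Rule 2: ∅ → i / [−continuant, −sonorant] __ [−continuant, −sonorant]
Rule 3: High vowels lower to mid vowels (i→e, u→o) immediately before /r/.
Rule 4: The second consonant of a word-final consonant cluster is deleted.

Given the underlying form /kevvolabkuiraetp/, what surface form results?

kevolabikueraetip

Rule 1 (degemination): /vv/ is a geminate; the first /v/ deletes. /kevvolabkuiraetp/ → kevolabkuiraetp.
Rule 2 (stop-cluster i-epenthesis): /b/ and /k/ form a stop–stop cluster, so [i] is inserted between them. /t/ and /p/ form a stop–stop cluster, so [i] is inserted between them. /kevolabkuiraetp/ → kevolabikuiraetip.
Rule 3 (pre-rhotic lowering): /i/ is a high vowel immediately before /r/, so it lowers to [e]. /kevolabikuiraetip/ → kevolabikueraetip.
Rule 4 (final cluster simplification): no segment meets the environment; /kevolabikueraetip/ is unchanged.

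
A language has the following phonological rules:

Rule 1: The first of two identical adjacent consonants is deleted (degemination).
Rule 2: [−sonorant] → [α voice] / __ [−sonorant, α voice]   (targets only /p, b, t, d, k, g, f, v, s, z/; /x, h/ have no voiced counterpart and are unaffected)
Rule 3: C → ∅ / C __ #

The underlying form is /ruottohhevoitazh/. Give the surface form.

ruotohevoitas

Rule 1 (degemination): /tt/ is a geminate; the first /t/ deletes. /hh/ is a geminate; the first /h/ deletes. /ruottohhevoitazh/ → ruotohevoitazh.
Rule 2 (regressive voicing assimilation): /z/ precedes the voiceless obstruent /h/, so it devoices to [s] by assimilation. /ruotohevoitazh/ → ruotohevoitash.
Rule 3 (final cluster simplification): /h/ is the second consonant of a word-final cluster /sh/, so it deletes. /ruotohevoitash/ → ruotohevoitas.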